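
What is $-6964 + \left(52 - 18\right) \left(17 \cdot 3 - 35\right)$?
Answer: $-6420$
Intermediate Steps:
$-6964 + \left(52 - 18\right) \left(17 \cdot 3 - 35\right) = -6964 + 34 \left(51 - 35\right) = -6964 + 34 \cdot 16 = -6964 + 544 = -6420$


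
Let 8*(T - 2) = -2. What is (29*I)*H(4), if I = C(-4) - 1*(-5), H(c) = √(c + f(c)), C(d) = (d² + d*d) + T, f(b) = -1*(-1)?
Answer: 4495*√5/4 ≈ 2512.8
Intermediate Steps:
T = 7/4 (T = 2 + (⅛)*(-2) = 2 - ¼ = 7/4 ≈ 1.7500)
f(b) = 1
C(d) = 7/4 + 2*d² (C(d) = (d² + d*d) + 7/4 = (d² + d²) + 7/4 = 2*d² + 7/4 = 7/4 + 2*d²)
H(c) = √(1 + c) (H(c) = √(c + 1) = √(1 + c))
I = 155/4 (I = (7/4 + 2*(-4)²) - 1*(-5) = (7/4 + 2*16) + 5 = (7/4 + 32) + 5 = 135/4 + 5 = 155/4 ≈ 38.750)
(29*I)*H(4) = (29*(155/4))*√(1 + 4) = 4495*√5/4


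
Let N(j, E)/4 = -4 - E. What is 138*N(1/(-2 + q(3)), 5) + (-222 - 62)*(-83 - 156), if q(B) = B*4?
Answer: 62908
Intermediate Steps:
q(B) = 4*B
N(j, E) = -16 - 4*E (N(j, E) = 4*(-4 - E) = -16 - 4*E)
138*N(1/(-2 + q(3)), 5) + (-222 - 62)*(-83 - 156) = 138*(-16 - 4*5) + (-222 - 62)*(-83 - 156) = 138*(-16 - 20) - 284*(-239) = 138*(-36) + 67876 = -4968 + 67876 = 62908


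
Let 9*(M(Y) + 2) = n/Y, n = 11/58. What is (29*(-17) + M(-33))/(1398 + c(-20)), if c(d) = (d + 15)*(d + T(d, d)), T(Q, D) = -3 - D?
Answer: -775171/2212758 ≈ -0.35032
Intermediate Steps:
n = 11/58 (n = 11*(1/58) = 11/58 ≈ 0.18966)
c(d) = -45 - 3*d (c(d) = (d + 15)*(d + (-3 - d)) = (15 + d)*(-3) = -45 - 3*d)
M(Y) = -2 + 11/(522*Y) (M(Y) = -2 + (11/(58*Y))/9 = -2 + 11/(522*Y))
(29*(-17) + M(-33))/(1398 + c(-20)) = (29*(-17) + (-2 + (11/522)/(-33)))/(1398 + (-45 - 3*(-20))) = (-493 + (-2 + (11/522)*(-1/33)))/(1398 + (-45 + 60)) = (-493 + (-2 - 1/1566))/(1398 + 15) = (-493 - 3133/1566)/1413 = -775171/1566*1/1413 = -775171/2212758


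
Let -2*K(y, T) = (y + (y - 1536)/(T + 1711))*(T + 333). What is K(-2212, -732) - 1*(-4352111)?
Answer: 3827942117/979 ≈ 3.9101e+6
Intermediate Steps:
K(y, T) = -(333 + T)*(y + (-1536 + y)/(1711 + T))/2 (K(y, T) = -(y + (y - 1536)/(T + 1711))*(T + 333)/2 = -(y + (-1536 + y)/(1711 + T))*(333 + T)/2 = -(333 + T)*(y + (-1536 + y)/(1711 + T))/2)
K(-2212, -732) - 1*(-4352111) = (511488 - 570096*(-2212) + 1536*(-732) - 1*(-2212)*(-732)**2 - 2045*(-732)*(-2212))/(2*(1711 - 732)) - 1*(-4352111) = (1/2)*(511488 + 1261052352 - 1124352 - 1*(-2212)*535824 - 3311231280)/979 + 4352111 = (1/2)*(1/979)*(511488 + 1261052352 - 1124352 + 1185242688 - 3311231280) + 4352111 = (1/2)*(1/979)*(-865549104) + 4352111 = -432774552/979 + 4352111 = 3827942117/979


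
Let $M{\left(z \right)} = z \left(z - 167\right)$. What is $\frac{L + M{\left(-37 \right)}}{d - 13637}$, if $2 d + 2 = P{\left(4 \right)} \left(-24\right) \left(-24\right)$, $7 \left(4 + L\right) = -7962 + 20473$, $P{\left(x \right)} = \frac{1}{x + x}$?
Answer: $- \frac{21773}{31738} \approx -0.68602$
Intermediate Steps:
$P{\left(x \right)} = \frac{1}{2 x}$
$M{\left(z \right)} = z \left(-167 + z\right)$
$L = \frac{12483}{7}$ ($L = -4 + \frac{-7962 + 20473}{7} = -4 + \frac{1}{7} \cdot 12511 = -4 + \frac{12511}{7} = \frac{12483}{7} \approx 1783.3$)
$d = 35$ ($d = -1 + \frac{\frac{1}{2 \cdot 4} \left(-24\right) \left(-24\right)}{2} = -1 + \frac{\frac{1}{2} \cdot \frac{1}{4} \left(-24\right) \left(-24\right)}{2} = -1 + \frac{\frac{1}{8} \left(-24\right) \left(-24\right)}{2} = -1 + \frac{\left(-3\right) \left(-24\right)}{2} = -1 + \frac{1}{2} \cdot 72 = -1 + 36 = 35$)
$\frac{L + M{\left(-37 \right)}}{d - 13637} = \frac{\frac{12483}{7} - 37 \left(-167 - 37\right)}{35 - 13637} = \frac{\frac{12483}{7} - -7548}{-13602} = \left(\frac{12483}{7} + 7548\right) \left(- \frac{1}{13602}\right) = \frac{65319}{7} \left(- \frac{1}{13602}\right) = - \frac{21773}{31738}$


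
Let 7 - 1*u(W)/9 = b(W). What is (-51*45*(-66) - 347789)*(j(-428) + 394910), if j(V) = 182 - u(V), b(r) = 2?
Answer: -77555231993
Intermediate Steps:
u(W) = 45 (u(W) = 63 - 9*2 = 63 - 18 = 45)
j(V) = 137 (j(V) = 182 - 1*45 = 182 - 45 = 137)
(-51*45*(-66) - 347789)*(j(-428) + 394910) = (-51*45*(-66) - 347789)*(137 + 394910) = (-2295*(-66) - 347789)*395047 = (151470 - 347789)*395047 = -196319*395047 = -77555231993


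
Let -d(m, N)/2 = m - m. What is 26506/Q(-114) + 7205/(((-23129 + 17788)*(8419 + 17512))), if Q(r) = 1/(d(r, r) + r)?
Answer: -418495592168369/138497471 ≈ -3.0217e+6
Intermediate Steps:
d(m, N) = 0 (d(m, N) = -2*(m - m) = -2*0 = 0)
Q(r) = 1/r (Q(r) = 1/(0 + r) = 1/r)
26506/Q(-114) + 7205/(((-23129 + 17788)*(8419 + 17512))) = 26506/(1/(-114)) + 7205/(((-23129 + 17788)*(8419 + 17512))) = 26506/(-1/114) + 7205/((-5341*25931)) = 26506*(-114) + 7205/(-138497471) = -3021684 + 7205*(-1/138497471) = -3021684 - 7205/138497471 = -418495592168369/138497471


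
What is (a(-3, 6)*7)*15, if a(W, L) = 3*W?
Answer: -945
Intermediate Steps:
(a(-3, 6)*7)*15 = ((3*(-3))*7)*15 = -9*7*15 = -63*15 = -945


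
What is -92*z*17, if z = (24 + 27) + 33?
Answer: -131376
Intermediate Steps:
z = 84 (z = 51 + 33 = 84)
-92*z*17 = -92*84*17 = -7728*17 = -131376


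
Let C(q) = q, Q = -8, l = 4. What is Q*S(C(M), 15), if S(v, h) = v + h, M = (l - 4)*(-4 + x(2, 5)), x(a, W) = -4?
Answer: -120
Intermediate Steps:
M = 0 (M = (4 - 4)*(-4 - 4) = 0*(-8) = 0)
S(v, h) = h + v
Q*S(C(M), 15) = -8*(15 + 0) = -8*15 = -120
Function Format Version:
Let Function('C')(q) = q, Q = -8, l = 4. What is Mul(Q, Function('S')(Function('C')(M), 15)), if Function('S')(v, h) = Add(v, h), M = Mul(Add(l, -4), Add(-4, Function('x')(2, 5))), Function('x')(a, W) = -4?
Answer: -120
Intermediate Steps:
M = 0 (M = Mul(Add(4, -4), Add(-4, -4)) = Mul(0, -8) = 0)
Function('S')(v, h) = Add(h, v)
Mul(Q, Function('S')(Function('C')(M), 15)) = Mul(-8, Add(15, 0)) = Mul(-8, 15) = -120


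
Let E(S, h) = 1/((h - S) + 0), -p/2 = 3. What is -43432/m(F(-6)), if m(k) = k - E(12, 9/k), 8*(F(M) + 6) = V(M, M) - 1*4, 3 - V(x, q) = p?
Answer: 51076032/6235 ≈ 8191.8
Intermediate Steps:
p = -6 (p = -2*3 = -6)
E(S, h) = 1/(h - S)
V(x, q) = 9 (V(x, q) = 3 - 1*(-6) = 3 + 6 = 9)
F(M) = -43/8 (F(M) = -6 + (9 - 1*4)/8 = -6 + (9 - 4)/8 = -6 + (⅛)*5 = -6 + 5/8 = -43/8)
m(k) = k - 1/(-12 + 9/k) (m(k) = k - 1/(9/k - 1*12) = k - 1/(9/k - 12) = k - 1/(-12 + 9/k))
-43432/m(F(-6)) = -43432/(-43/8 + 1/(12 - 9/(-43/8))) = -43432/(-43/8 + 1/(12 - 9*(-8/43))) = -43432/(-43/8 + 1/(12 + 72/43)) = -43432/(-43/8 + 1/(588/43)) = -43432/(-43/8 + 43/588) = -43432/(-6235/1176) = -43432*(-1176/6235) = 51076032/6235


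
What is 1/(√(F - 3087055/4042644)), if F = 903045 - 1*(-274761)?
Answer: 2*√4812209061375887949/4761447272009 ≈ 0.00092143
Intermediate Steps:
F = 1177806 (F = 903045 + 274761 = 1177806)
1/(√(F - 3087055/4042644)) = 1/(√(1177806 - 3087055/4042644)) = 1/(√(4761447272009/4042644)) = 1/(√4812209061375887949/2021322) = 2*√4812209061375887949/4761447272009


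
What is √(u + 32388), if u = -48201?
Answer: 3*I*√1757 ≈ 125.75*I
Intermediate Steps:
√(u + 32388) = √(-48201 + 32388) = √(-15813) = 3*I*√1757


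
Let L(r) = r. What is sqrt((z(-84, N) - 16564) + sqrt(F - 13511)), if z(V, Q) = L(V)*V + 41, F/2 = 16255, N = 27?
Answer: sqrt(-9467 + 3*sqrt(2111)) ≈ 96.588*I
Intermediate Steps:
F = 32510 (F = 2*16255 = 32510)
z(V, Q) = 41 + V**2 (z(V, Q) = V*V + 41 = V**2 + 41 = 41 + V**2)
sqrt((z(-84, N) - 16564) + sqrt(F - 13511)) = sqrt(((41 + (-84)**2) - 16564) + sqrt(32510 - 13511)) = sqrt(((41 + 7056) - 16564) + sqrt(18999)) = sqrt((7097 - 16564) + 3*sqrt(2111)) = sqrt(-9467 + 3*sqrt(2111))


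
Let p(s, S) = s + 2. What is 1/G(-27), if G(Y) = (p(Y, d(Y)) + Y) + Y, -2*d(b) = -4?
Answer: -1/79 ≈ -0.012658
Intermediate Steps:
d(b) = 2 (d(b) = -½*(-4) = 2)
p(s, S) = 2 + s
G(Y) = 2 + 3*Y (G(Y) = ((2 + Y) + Y) + Y = (2 + 2*Y) + Y = 2 + 3*Y)
1/G(-27) = 1/(2 + 3*(-27)) = 1/(2 - 81) = 1/(-79) = -1/79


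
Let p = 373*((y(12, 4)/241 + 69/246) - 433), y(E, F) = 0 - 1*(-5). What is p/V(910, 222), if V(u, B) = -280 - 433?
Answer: 3189520389/14090306 ≈ 226.36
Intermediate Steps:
V(u, B) = -713
y(E, F) = 5 (y(E, F) = 0 + 5 = 5)
p = -3189520389/19762 (p = 373*((5/241 + 69/246) - 433) = 373*((5*(1/241) + 69*(1/246)) - 433) = 373*((5/241 + 23/82) - 433) = 373*(5953/19762 - 433) = 373*(-8550993/19762) = -3189520389/19762 ≈ -1.6140e+5)
p/V(910, 222) = -3189520389/19762/(-713) = -3189520389/19762*(-1/713) = 3189520389/14090306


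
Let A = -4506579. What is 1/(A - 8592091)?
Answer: -1/13098670 ≈ -7.6344e-8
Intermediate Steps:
1/(A - 8592091) = 1/(-4506579 - 8592091) = 1/(-13098670) = -1/13098670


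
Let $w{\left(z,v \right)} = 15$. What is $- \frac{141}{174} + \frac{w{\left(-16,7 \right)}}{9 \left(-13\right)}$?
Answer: $- \frac{2123}{2262} \approx -0.93855$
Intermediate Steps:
$- \frac{141}{174} + \frac{w{\left(-16,7 \right)}}{9 \left(-13\right)} = - \frac{141}{174} + \frac{15}{9 \left(-13\right)} = \left(-141\right) \frac{1}{174} + \frac{15}{-117} = - \frac{47}{58} + 15 \left(- \frac{1}{117}\right) = - \frac{47}{58} - \frac{5}{39} = - \frac{2123}{2262}$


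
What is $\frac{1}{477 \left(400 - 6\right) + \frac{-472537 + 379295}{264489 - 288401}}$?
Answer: $\frac{11956}{2247033349} \approx 5.3208 \cdot 10^{-6}$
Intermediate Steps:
$\frac{1}{477 \left(400 - 6\right) + \frac{-472537 + 379295}{264489 - 288401}} = \frac{1}{477 \cdot 394 - \frac{93242}{-23912}} = \frac{1}{187938 - - \frac{46621}{11956}} = \frac{1}{187938 + \frac{46621}{11956}} = \frac{1}{\frac{2247033349}{11956}} = \frac{11956}{2247033349}$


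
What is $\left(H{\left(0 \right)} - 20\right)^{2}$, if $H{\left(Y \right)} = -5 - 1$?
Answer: $676$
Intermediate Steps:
$H{\left(Y \right)} = -6$
$\left(H{\left(0 \right)} - 20\right)^{2} = \left(-6 - 20\right)^{2} = \left(-26\right)^{2} = 676$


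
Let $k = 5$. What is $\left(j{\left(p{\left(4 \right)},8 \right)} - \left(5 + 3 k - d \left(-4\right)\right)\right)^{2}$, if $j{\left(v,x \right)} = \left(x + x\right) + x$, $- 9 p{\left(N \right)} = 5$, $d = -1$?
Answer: $64$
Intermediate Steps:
$p{\left(N \right)} = - \frac{5}{9}$ ($p{\left(N \right)} = \left(- \frac{1}{9}\right) 5 = - \frac{5}{9}$)
$j{\left(v,x \right)} = 3 x$ ($j{\left(v,x \right)} = 2 x + x = 3 x$)
$\left(j{\left(p{\left(4 \right)},8 \right)} - \left(5 + 3 k - d \left(-4\right)\right)\right)^{2} = \left(3 \cdot 8 - 16\right)^{2} = \left(24 + \left(4 - 20\right)\right)^{2} = \left(24 - 16\right)^{2} = 8^{2} = 64$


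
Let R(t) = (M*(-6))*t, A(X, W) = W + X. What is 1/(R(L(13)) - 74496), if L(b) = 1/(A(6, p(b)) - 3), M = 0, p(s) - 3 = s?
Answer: -1/74496 ≈ -1.3424e-5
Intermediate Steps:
p(s) = 3 + s
L(b) = 1/(6 + b) (L(b) = 1/(((3 + b) + 6) - 3) = 1/((9 + b) - 3) = 1/(6 + b))
R(t) = 0 (R(t) = (0*(-6))*t = 0*t = 0)
1/(R(L(13)) - 74496) = 1/(0 - 74496) = 1/(-74496) = -1/74496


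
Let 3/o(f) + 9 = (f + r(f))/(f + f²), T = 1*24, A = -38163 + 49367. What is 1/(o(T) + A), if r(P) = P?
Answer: 223/2498417 ≈ 8.9257e-5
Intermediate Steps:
A = 11204
T = 24
o(f) = 3/(-9 + 2*f/(f + f²)) (o(f) = 3/(-9 + (f + f)/(f + f²)) = 3/(-9 + (2*f)/(f + f²)) = 3/(-9 + 2*f/(f + f²)))
1/(o(T) + A) = 1/(-(3 + 3*24)/(7 + 9*24) + 11204) = 1/(-(3 + 72)/(7 + 216) + 11204) = 1/(-1*75/223 + 11204) = 1/(-1*1/223*75 + 11204) = 1/(-75/223 + 11204) = 1/(2498417/223) = 223/2498417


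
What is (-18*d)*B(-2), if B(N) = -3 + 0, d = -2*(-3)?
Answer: 324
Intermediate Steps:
d = 6
B(N) = -3
(-18*d)*B(-2) = -18*6*(-3) = -108*(-3) = 324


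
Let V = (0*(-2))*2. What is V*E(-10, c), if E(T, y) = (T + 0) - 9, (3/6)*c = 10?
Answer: 0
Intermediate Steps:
c = 20 (c = 2*10 = 20)
E(T, y) = -9 + T (E(T, y) = T - 9 = -9 + T)
V = 0 (V = 0*2 = 0)
V*E(-10, c) = 0*(-9 - 10) = 0*(-19) = 0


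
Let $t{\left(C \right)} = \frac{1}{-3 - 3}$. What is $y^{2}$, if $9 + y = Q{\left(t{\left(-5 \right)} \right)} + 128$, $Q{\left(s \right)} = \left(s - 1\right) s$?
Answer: $\frac{18412681}{1296} \approx 14207.0$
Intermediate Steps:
$t{\left(C \right)} = - \frac{1}{6}$ ($t{\left(C \right)} = \frac{1}{-6} = - \frac{1}{6}$)
$Q{\left(s \right)} = s \left(-1 + s\right)$ ($Q{\left(s \right)} = \left(-1 + s\right) s = s \left(-1 + s\right)$)
$y = \frac{4291}{36}$ ($y = -9 + \left(- \frac{-1 - \frac{1}{6}}{6} + 128\right) = -9 + \left(\left(- \frac{1}{6}\right) \left(- \frac{7}{6}\right) + 128\right) = -9 + \left(\frac{7}{36} + 128\right) = -9 + \frac{4615}{36} = \frac{4291}{36} \approx 119.19$)
$y^{2} = \left(\frac{4291}{36}\right)^{2} = \frac{18412681}{1296}$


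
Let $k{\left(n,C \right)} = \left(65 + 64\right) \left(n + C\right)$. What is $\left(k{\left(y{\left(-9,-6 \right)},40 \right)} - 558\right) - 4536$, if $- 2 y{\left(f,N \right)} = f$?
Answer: $\frac{1293}{2} \approx 646.5$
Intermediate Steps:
$y{\left(f,N \right)} = - \frac{f}{2}$
$k{\left(n,C \right)} = 129 C + 129 n$ ($k{\left(n,C \right)} = 129 \left(C + n\right) = 129 C + 129 n$)
$\left(k{\left(y{\left(-9,-6 \right)},40 \right)} - 558\right) - 4536 = \left(\left(129 \cdot 40 + 129 \left(\left(- \frac{1}{2}\right) \left(-9\right)\right)\right) - 558\right) - 4536 = \left(\left(5160 + 129 \cdot \frac{9}{2}\right) - 558\right) - 4536 = \left(\left(5160 + \frac{1161}{2}\right) - 558\right) - 4536 = \left(\frac{11481}{2} - 558\right) - 4536 = \frac{10365}{2} - 4536 = \frac{1293}{2}$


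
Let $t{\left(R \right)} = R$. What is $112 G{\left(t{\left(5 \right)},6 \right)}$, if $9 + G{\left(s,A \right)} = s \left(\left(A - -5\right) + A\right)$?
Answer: $8512$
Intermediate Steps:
$G{\left(s,A \right)} = -9 + s \left(5 + 2 A\right)$ ($G{\left(s,A \right)} = -9 + s \left(\left(A - -5\right) + A\right) = -9 + s \left(\left(A + 5\right) + A\right) = -9 + s \left(\left(5 + A\right) + A\right) = -9 + s \left(5 + 2 A\right)$)
$112 G{\left(t{\left(5 \right)},6 \right)} = 112 \left(-9 + 5 \cdot 5 + 2 \cdot 6 \cdot 5\right) = 112 \left(-9 + 25 + 60\right) = 112 \cdot 76 = 8512$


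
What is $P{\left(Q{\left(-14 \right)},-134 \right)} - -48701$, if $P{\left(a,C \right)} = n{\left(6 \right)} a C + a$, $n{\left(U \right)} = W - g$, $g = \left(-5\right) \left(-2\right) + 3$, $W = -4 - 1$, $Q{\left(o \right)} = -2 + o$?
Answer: $10093$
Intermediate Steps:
$W = -5$ ($W = -4 - 1 = -5$)
$g = 13$ ($g = 10 + 3 = 13$)
$n{\left(U \right)} = -18$ ($n{\left(U \right)} = -5 - 13 = -18$)
$P{\left(a,C \right)} = a - 18 C a$ ($P{\left(a,C \right)} = - 18 a C + a = - 18 C a + a = a - 18 C a$)
$P{\left(Q{\left(-14 \right)},-134 \right)} - -48701 = \left(-2 - 14\right) \left(1 - -2412\right) - -48701 = - 16 \left(1 + 2412\right) + 48701 = \left(-16\right) 2413 + 48701 = -38608 + 48701 = 10093$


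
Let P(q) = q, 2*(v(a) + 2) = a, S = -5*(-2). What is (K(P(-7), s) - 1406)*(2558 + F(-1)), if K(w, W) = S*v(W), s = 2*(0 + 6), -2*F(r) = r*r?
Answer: -3493545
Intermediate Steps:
F(r) = -r²/2 (F(r) = -r*r/2 = -r²/2)
S = 10
v(a) = -2 + a/2
s = 12 (s = 2*6 = 12)
K(w, W) = -20 + 5*W (K(w, W) = 10*(-2 + W/2) = -20 + 5*W)
(K(P(-7), s) - 1406)*(2558 + F(-1)) = ((-20 + 5*12) - 1406)*(2558 - ½*(-1)²) = ((-20 + 60) - 1406)*(2558 - ½*1) = (40 - 1406)*(2558 - ½) = -1366*5115/2 = -3493545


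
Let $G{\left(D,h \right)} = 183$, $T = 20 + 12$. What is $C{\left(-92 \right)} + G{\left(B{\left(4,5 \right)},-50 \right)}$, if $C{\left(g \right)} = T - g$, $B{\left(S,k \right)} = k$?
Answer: $307$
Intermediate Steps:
$T = 32$
$C{\left(g \right)} = 32 - g$
$C{\left(-92 \right)} + G{\left(B{\left(4,5 \right)},-50 \right)} = \left(32 - -92\right) + 183 = \left(32 + 92\right) + 183 = 124 + 183 = 307$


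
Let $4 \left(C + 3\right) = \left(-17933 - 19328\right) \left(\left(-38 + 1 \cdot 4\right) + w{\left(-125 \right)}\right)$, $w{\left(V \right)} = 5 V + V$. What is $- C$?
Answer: $-7303153$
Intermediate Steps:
$w{\left(V \right)} = 6 V$
$C = 7303153$ ($C = -3 + \frac{\left(-17933 - 19328\right) \left(\left(-38 + 1 \cdot 4\right) + 6 \left(-125\right)\right)}{4} = -3 + \frac{\left(-37261\right) \left(\left(-38 + 4\right) - 750\right)}{4} = -3 + \frac{\left(-37261\right) \left(-34 - 750\right)}{4} = -3 + \frac{\left(-37261\right) \left(-784\right)}{4} = -3 + \frac{1}{4} \cdot 29212624 = -3 + 7303156 = 7303153$)
$- C = \left(-1\right) 7303153 = -7303153$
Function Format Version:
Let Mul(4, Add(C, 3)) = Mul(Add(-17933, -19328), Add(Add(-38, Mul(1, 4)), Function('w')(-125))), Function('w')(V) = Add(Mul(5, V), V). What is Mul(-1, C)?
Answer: -7303153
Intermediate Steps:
Function('w')(V) = Mul(6, V)
C = 7303153 (C = Add(-3, Mul(Rational(1, 4), Mul(Add(-17933, -19328), Add(Add(-38, Mul(1, 4)), Mul(6, -125))))) = Add(-3, Mul(Rational(1, 4), Mul(-37261, Add(Add(-38, 4), -750)))) = Add(-3, Mul(Rational(1, 4), Mul(-37261, Add(-34, -750)))) = Add(-3, Mul(Rational(1, 4), Mul(-37261, -784))) = Add(-3, Mul(Rational(1, 4), 29212624)) = Add(-3, 7303156) = 7303153)
Mul(-1, C) = Mul(-1, 7303153) = -7303153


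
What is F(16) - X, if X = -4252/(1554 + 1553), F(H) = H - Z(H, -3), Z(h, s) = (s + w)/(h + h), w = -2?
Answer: 1742383/99424 ≈ 17.525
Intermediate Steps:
Z(h, s) = (-2 + s)/(2*h) (Z(h, s) = (s - 2)/(h + h) = (-2 + s)/((2*h)) = (-2 + s)*(1/(2*h)) = (-2 + s)/(2*h))
F(H) = H + 5/(2*H) (F(H) = H - (-2 - 3)/(2*H) = H - (-5)/(2*H) = H + 5/(2*H))
X = -4252/3107 ≈ -1.3685
F(16) - X = (16 + (5/2)/16) - 1*(-4252/3107) = (16 + (5/2)*(1/16)) + 4252/3107 = (16 + 5/32) + 4252/3107 = 517/32 + 4252/3107 = 1742383/99424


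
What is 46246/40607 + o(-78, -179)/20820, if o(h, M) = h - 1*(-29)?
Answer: 960851977/845437740 ≈ 1.1365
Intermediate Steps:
o(h, M) = 29 + h (o(h, M) = h + 29 = 29 + h)
46246/40607 + o(-78, -179)/20820 = 46246/40607 + (29 - 78)/20820 = 46246*(1/40607) - 49*1/20820 = 46246/40607 - 49/20820 = 960851977/845437740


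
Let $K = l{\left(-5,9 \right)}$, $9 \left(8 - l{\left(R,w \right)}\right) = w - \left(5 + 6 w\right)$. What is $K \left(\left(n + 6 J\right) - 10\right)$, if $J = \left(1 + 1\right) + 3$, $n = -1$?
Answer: $\frac{2318}{9} \approx 257.56$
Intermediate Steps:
$J = 5$ ($J = 2 + 3 = 5$)
$l{\left(R,w \right)} = \frac{77}{9} + \frac{5 w}{9}$ ($l{\left(R,w \right)} = 8 - \frac{w - \left(5 + 6 w\right)}{9} = 8 - \frac{-5 - 5 w}{9} = 8 + \left(\frac{5}{9} + \frac{5 w}{9}\right) = \frac{77}{9} + \frac{5 w}{9}$)
$K = \frac{122}{9}$ ($K = \frac{77}{9} + \frac{5}{9} \cdot 9 = \frac{77}{9} + 5 = \frac{122}{9} \approx 13.556$)
$K \left(\left(n + 6 J\right) - 10\right) = \frac{122 \left(\left(-1 + 6 \cdot 5\right) - 10\right)}{9} = \frac{122 \left(\left(-1 + 30\right) - 10\right)}{9} = \frac{122 \left(29 - 10\right)}{9} = \frac{122}{9} \cdot 19 = \frac{2318}{9}$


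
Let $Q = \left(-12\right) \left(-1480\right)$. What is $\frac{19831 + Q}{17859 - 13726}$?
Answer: $\frac{37591}{4133} \approx 9.0953$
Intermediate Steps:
$Q = 17760$
$\frac{19831 + Q}{17859 - 13726} = \frac{19831 + 17760}{17859 - 13726} = \frac{37591}{4133}$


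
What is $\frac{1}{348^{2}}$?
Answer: $\frac{1}{121104} \approx 8.2574 \cdot 10^{-6}$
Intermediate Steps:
$\frac{1}{348^{2}} = \frac{1}{121104}$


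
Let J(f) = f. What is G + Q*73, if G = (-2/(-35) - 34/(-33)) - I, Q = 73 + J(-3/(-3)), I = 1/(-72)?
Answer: 149773969/27720 ≈ 5403.1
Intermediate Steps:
I = -1/72 ≈ -0.013889
Q = 74 (Q = 73 - 3/(-3) = 73 - 3*(-1/3) = 73 + 1 = 74)
G = 30529/27720 (G = (-2/(-35) - 34/(-33)) - 1*(-1/72) = (-2*(-1/35) - 34*(-1/33)) + 1/72 = (2/35 + 34/33) + 1/72 = 1256/1155 + 1/72 = 30529/27720 ≈ 1.1013)
G + Q*73 = 30529/27720 + 74*73 = 30529/27720 + 5402 = 149773969/27720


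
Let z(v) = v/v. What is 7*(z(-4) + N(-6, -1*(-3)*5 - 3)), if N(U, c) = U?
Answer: -35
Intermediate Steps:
z(v) = 1
7*(z(-4) + N(-6, -1*(-3)*5 - 3)) = 7*(1 - 6) = 7*(-5) = -35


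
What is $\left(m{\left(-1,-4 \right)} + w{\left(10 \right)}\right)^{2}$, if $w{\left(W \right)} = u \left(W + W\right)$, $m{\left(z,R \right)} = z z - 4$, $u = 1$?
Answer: $289$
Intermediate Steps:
$m{\left(z,R \right)} = -4 + z^{2}$ ($m{\left(z,R \right)} = z^{2} - 4 = -4 + z^{2}$)
$w{\left(W \right)} = 2 W$ ($w{\left(W \right)} = 1 \left(W + W\right) = 1 \cdot 2 W = 2 W$)
$\left(m{\left(-1,-4 \right)} + w{\left(10 \right)}\right)^{2} = \left(\left(-4 + \left(-1\right)^{2}\right) + 2 \cdot 10\right)^{2} = \left(\left(-4 + 1\right) + 20\right)^{2} = \left(-3 + 20\right)^{2} = 17^{2} = 289$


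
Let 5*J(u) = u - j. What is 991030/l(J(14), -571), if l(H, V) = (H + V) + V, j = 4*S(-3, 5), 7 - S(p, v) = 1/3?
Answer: -7432725/8584 ≈ -865.88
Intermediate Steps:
S(p, v) = 20/3 (S(p, v) = 7 - 1/3 = 7 - 1*⅓ = 7 - ⅓ = 20/3)
j = 80/3 (j = 4*(20/3) = 80/3 ≈ 26.667)
J(u) = -16/3 + u/5 (J(u) = (u - 1*80/3)/5 = (u - 80/3)/5 = (-80/3 + u)/5 = -16/3 + u/5)
l(H, V) = H + 2*V
991030/l(J(14), -571) = 991030/((-16/3 + (⅕)*14) + 2*(-571)) = 991030/((-16/3 + 14/5) - 1142) = 991030/(-38/15 - 1142) = 991030/(-17168/15) = 991030*(-15/17168) = -7432725/8584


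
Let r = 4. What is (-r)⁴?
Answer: 256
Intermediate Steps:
(-r)⁴ = (-1*4)⁴ = (-4)⁴ = 256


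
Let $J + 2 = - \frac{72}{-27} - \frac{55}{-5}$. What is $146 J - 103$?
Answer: $\frac{4801}{3} \approx 1600.3$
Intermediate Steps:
$J = \frac{35}{3}$ ($J = -2 - \left(-11 - \frac{8}{3}\right) = -2 - - \frac{41}{3} = -2 + \left(\frac{8}{3} + 11\right) = -2 + \frac{41}{3} = \frac{35}{3} \approx 11.667$)
$146 J - 103 = 146 \cdot \frac{35}{3} - 103 = \frac{5110}{3} - 103 = \frac{4801}{3}$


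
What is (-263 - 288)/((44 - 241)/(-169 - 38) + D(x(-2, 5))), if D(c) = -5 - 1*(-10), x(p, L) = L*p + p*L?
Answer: -114057/1232 ≈ -92.579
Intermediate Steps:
x(p, L) = 2*L*p (x(p, L) = L*p + L*p = 2*L*p)
D(c) = 5 (D(c) = -5 + 10 = 5)
(-263 - 288)/((44 - 241)/(-169 - 38) + D(x(-2, 5))) = (-263 - 288)/((44 - 241)/(-169 - 38) + 5) = -551/(-197/(-207) + 5) = -551/(-197*(-1/207) + 5) = -551/(197/207 + 5) = -551/1232/207 = -551*207/1232 = -114057/1232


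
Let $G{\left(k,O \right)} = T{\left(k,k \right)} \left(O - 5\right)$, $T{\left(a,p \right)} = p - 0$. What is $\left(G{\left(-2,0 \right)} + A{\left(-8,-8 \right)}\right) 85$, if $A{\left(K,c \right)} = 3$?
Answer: $1105$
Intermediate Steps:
$T{\left(a,p \right)} = p$ ($T{\left(a,p \right)} = p + 0 = p$)
$G{\left(k,O \right)} = k \left(-5 + O\right)$ ($G{\left(k,O \right)} = k \left(O - 5\right) = k \left(-5 + O\right)$)
$\left(G{\left(-2,0 \right)} + A{\left(-8,-8 \right)}\right) 85 = \left(- 2 \left(-5 + 0\right) + 3\right) 85 = \left(\left(-2\right) \left(-5\right) + 3\right) 85 = \left(10 + 3\right) 85 = 13 \cdot 85 = 1105$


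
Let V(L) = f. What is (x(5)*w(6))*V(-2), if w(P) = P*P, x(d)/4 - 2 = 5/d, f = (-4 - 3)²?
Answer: 21168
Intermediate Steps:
f = 49 (f = (-7)² = 49)
x(d) = 8 + 20/d (x(d) = 8 + 4*(5/d) = 8 + 20/d)
V(L) = 49
w(P) = P²
(x(5)*w(6))*V(-2) = ((8 + 20/5)*6²)*49 = ((8 + 20*(⅕))*36)*49 = ((8 + 4)*36)*49 = (12*36)*49 = 432*49 = 21168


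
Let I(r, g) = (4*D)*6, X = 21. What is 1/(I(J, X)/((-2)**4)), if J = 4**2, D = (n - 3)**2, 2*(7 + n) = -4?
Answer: 1/216 ≈ 0.0046296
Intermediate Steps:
n = -9 (n = -7 + (1/2)*(-4) = -7 - 2 = -9)
D = 144 (D = (-9 - 3)**2 = (-12)**2 = 144)
J = 16
I(r, g) = 3456 (I(r, g) = (4*144)*6 = 576*6 = 3456)
1/(I(J, X)/((-2)**4)) = 1/(3456/((-2)**4)) = 1/(3456/16) = 1/(3456*(1/16)) = 1/216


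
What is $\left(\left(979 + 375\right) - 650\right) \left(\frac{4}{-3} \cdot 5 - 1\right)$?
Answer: $- \frac{16192}{3} \approx -5397.3$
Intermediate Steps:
$\left(\left(979 + 375\right) - 650\right) \left(\frac{4}{-3} \cdot 5 - 1\right) = \left(1354 - 650\right) \left(4 \left(- \frac{1}{3}\right) 5 - 1\right) = 704 \left(\left(- \frac{4}{3}\right) 5 - 1\right) = 704 \left(- \frac{20}{3} - 1\right) = 704 \left(- \frac{23}{3}\right) = - \frac{16192}{3}$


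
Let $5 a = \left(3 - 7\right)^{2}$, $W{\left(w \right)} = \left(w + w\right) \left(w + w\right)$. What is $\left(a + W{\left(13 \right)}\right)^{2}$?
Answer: $\frac{11532816}{25} \approx 4.6131 \cdot 10^{5}$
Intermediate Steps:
$W{\left(w \right)} = 4 w^{2}$ ($W{\left(w \right)} = 2 w 2 w = 4 w^{2}$)
$a = \frac{16}{5}$ ($a = \frac{\left(3 - 7\right)^{2}}{5} = \frac{\left(-4\right)^{2}}{5} = \frac{1}{5} \cdot 16 = \frac{16}{5} \approx 3.2$)
$\left(a + W{\left(13 \right)}\right)^{2} = \left(\frac{16}{5} + 4 \cdot 13^{2}\right)^{2} = \left(\frac{16}{5} + 4 \cdot 169\right)^{2} = \left(\frac{16}{5} + 676\right)^{2} = \left(\frac{3396}{5}\right)^{2} = \frac{11532816}{25}$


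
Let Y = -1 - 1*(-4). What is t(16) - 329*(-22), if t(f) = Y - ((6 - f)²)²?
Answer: -2759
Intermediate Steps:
Y = 3 (Y = -1 + 4 = 3)
t(f) = 3 - (6 - f)⁴ (t(f) = 3 - ((6 - f)²)² = 3 - (6 - f)⁴)
t(16) - 329*(-22) = (3 - (-6 + 16)⁴) - 329*(-22) = (3 - 1*10⁴) + 7238 = (3 - 1*10000) + 7238 = (3 - 10000) + 7238 = -9997 + 7238 = -2759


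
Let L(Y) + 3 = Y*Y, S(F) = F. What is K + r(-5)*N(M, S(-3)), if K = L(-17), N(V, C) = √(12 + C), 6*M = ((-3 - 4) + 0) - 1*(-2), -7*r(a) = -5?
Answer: 2017/7 ≈ 288.14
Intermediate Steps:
L(Y) = -3 + Y² (L(Y) = -3 + Y*Y = -3 + Y²)
r(a) = 5/7 (r(a) = -⅐*(-5) = 5/7)
M = -⅚ (M = (((-3 - 4) + 0) - 1*(-2))/6 = ((-7 + 0) + 2)/6 = (-7 + 2)/6 = (⅙)*(-5) = -⅚ ≈ -0.83333)
K = 286 (K = -3 + (-17)² = -3 + 289 = 286)
K + r(-5)*N(M, S(-3)) = 286 + 5*√(12 - 3)/7 = 286 + 5*√9/7 = 286 + (5/7)*3 = 286 + 15/7 = 2017/7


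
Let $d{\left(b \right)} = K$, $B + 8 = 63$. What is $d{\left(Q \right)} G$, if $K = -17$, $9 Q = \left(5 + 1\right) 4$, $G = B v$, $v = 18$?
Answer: $-16830$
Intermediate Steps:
$B = 55$ ($B = -8 + 63 = 55$)
$G = 990$ ($G = 55 \cdot 18 = 990$)
$Q = \frac{8}{3}$ ($Q = \frac{\left(5 + 1\right) 4}{9} = \frac{6 \cdot 4}{9} = \frac{1}{9} \cdot 24 = \frac{8}{3} \approx 2.6667$)
$d{\left(b \right)} = -17$
$d{\left(Q \right)} G = \left(-17\right) 990 = -16830$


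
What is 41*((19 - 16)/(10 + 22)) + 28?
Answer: 1019/32 ≈ 31.844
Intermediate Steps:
41*((19 - 16)/(10 + 22)) + 28 = 41*(3/32) + 28 = 123/32 + 28 = 1019/32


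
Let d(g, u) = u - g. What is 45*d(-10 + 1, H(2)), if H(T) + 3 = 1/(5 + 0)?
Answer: 279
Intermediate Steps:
H(T) = -14/5 (H(T) = -3 + 1/(5 + 0) = -3 + 1/5 = -3 + ⅕ = -14/5)
45*d(-10 + 1, H(2)) = 45*(-14/5 - (-10 + 1)) = 45*(-14/5 - 1*(-9)) = 45*(-14/5 + 9) = 45*(31/5) = 279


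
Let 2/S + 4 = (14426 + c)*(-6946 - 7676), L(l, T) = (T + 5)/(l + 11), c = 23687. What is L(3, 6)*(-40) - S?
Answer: -61301711893/1950509015 ≈ -31.429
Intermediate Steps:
L(l, T) = (5 + T)/(11 + l)
S = -1/278644145 (S = 2/(-4 + (14426 + 23687)*(-6946 - 7676)) = 2/(-4 + 38113*(-14622)) = 2/(-4 - 557288286) = 2/(-557288290) = 2*(-1/557288290) = -1/278644145 ≈ -3.5888e-9)
L(3, 6)*(-40) - S = ((5 + 6)/(11 + 3))*(-40) - 1*(-1/278644145) = (11/14)*(-40) + 1/278644145 = -220/7 + 1/278644145 = -61301711893/1950509015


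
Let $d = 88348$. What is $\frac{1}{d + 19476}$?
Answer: $\frac{1}{107824} \approx 9.2744 \cdot 10^{-6}$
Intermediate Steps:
$\frac{1}{d + 19476} = \frac{1}{88348 + 19476} = \frac{1}{107824}$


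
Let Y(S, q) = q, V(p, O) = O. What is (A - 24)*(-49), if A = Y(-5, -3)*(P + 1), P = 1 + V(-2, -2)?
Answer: 1176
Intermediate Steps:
P = -1 (P = 1 - 2 = -1)
A = 0 (A = -3*(-1 + 1) = -3*0 = 0)
(A - 24)*(-49) = (0 - 24)*(-49) = -24*(-49) = 1176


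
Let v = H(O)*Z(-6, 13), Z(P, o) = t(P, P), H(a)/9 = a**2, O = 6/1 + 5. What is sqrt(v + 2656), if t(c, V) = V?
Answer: I*sqrt(3878) ≈ 62.274*I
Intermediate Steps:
O = 11 (O = 6*1 + 5 = 6 + 5 = 11)
H(a) = 9*a**2
Z(P, o) = P
v = -6534 (v = (9*11**2)*(-6) = (9*121)*(-6) = 1089*(-6) = -6534)
sqrt(v + 2656) = sqrt(-6534 + 2656) = sqrt(-3878) = I*sqrt(3878)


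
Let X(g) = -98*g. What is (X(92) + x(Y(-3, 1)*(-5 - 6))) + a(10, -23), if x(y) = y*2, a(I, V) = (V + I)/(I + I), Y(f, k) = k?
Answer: -180773/20 ≈ -9038.7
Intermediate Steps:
a(I, V) = (I + V)/(2*I) (a(I, V) = (I + V)/((2*I)) = (I + V)*(1/(2*I)) = (I + V)/(2*I))
x(y) = 2*y
(X(92) + x(Y(-3, 1)*(-5 - 6))) + a(10, -23) = (-98*92 + 2*(1*(-5 - 6))) + (½)*(10 - 23)/10 = (-9016 + 2*(1*(-11))) + (½)*(⅒)*(-13) = (-9016 + 2*(-11)) - 13/20 = (-9016 - 22) - 13/20 = -9038 - 13/20 = -180773/20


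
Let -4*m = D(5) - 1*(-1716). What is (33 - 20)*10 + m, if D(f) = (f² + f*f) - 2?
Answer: -311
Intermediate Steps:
D(f) = -2 + 2*f² (D(f) = (f² + f²) - 2 = 2*f² - 2 = -2 + 2*f²)
m = -441 (m = -((-2 + 2*5²) - 1*(-1716))/4 = -((-2 + 2*25) + 1716)/4 = -((-2 + 50) + 1716)/4 = -(48 + 1716)/4 = -¼*1764 = -441)
(33 - 20)*10 + m = (33 - 20)*10 - 441 = 13*10 - 441 = 130 - 441 = -311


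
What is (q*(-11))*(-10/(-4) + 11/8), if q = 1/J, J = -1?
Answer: 341/8 ≈ 42.625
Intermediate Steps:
q = -1 (q = 1/(-1) = -1)
(q*(-11))*(-10/(-4) + 11/8) = (-1*(-11))*(-10/(-4) + 11/8) = 11*(-10*(-¼) + 11*(⅛)) = 11*(5/2 + 11/8) = 11*(31/8) = 341/8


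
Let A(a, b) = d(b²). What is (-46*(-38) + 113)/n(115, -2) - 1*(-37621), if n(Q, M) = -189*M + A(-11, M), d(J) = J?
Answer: 14373083/382 ≈ 37626.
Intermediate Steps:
A(a, b) = b²
n(Q, M) = M² - 189*M (n(Q, M) = -189*M + M² = M² - 189*M)
(-46*(-38) + 113)/n(115, -2) - 1*(-37621) = (-46*(-38) + 113)/((-2*(-189 - 2))) - 1*(-37621) = (1748 + 113)/((-2*(-191))) + 37621 = 1861/382 + 37621 = 14373083/382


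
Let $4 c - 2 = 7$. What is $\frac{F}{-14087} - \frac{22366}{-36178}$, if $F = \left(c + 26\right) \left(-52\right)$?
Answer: $\frac{184107662}{254819743} \approx 0.7225$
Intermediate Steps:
$c = \frac{9}{4}$ ($c = \frac{1}{2} + \frac{1}{4} \cdot 7 = \frac{1}{2} + \frac{7}{4} = \frac{9}{4} \approx 2.25$)
$F = -1469$ ($F = \left(\frac{9}{4} + 26\right) \left(-52\right) = \frac{113}{4} \left(-52\right) = -1469$)
$\frac{F}{-14087} - \frac{22366}{-36178} = - \frac{1469}{-14087} - \frac{22366}{-36178} = \left(-1469\right) \left(- \frac{1}{14087}\right) - - \frac{11183}{18089} = \frac{1469}{14087} + \frac{11183}{18089} = \frac{184107662}{254819743}$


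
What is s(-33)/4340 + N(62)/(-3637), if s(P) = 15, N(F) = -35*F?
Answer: 1894471/3156916 ≈ 0.60010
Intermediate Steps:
s(-33)/4340 + N(62)/(-3637) = 15/4340 - 35*62/(-3637) = 15*(1/4340) - 2170*(-1/3637) = 3/868 + 2170/3637 = 1894471/3156916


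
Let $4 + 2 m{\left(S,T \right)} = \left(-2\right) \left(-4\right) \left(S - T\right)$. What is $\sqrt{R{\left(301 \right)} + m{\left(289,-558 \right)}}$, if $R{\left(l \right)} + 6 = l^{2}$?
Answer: $\sqrt{93981} \approx 306.56$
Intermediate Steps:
$R{\left(l \right)} = -6 + l^{2}$
$m{\left(S,T \right)} = -2 - 4 T + 4 S$ ($m{\left(S,T \right)} = -2 + \frac{\left(-2\right) \left(-4\right) \left(S - T\right)}{2} = -2 + \frac{8 \left(S - T\right)}{2} = -2 + \frac{- 8 T + 8 S}{2} = -2 + \left(- 4 T + 4 S\right) = -2 - 4 T + 4 S$)
$\sqrt{R{\left(301 \right)} + m{\left(289,-558 \right)}} = \sqrt{\left(-6 + 301^{2}\right) - -3386} = \sqrt{\left(-6 + 90601\right) + \left(-2 + 2232 + 1156\right)} = \sqrt{90595 + 3386} = \sqrt{93981}$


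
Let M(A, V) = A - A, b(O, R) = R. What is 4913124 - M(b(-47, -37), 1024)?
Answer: 4913124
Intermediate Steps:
M(A, V) = 0
4913124 - M(b(-47, -37), 1024) = 4913124 - 1*0 = 4913124 + 0 = 4913124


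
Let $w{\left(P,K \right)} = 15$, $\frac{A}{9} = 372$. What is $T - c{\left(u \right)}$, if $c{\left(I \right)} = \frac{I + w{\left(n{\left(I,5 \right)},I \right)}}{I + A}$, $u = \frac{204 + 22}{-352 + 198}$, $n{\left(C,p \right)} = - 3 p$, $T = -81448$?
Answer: $- \frac{20987766026}{257683} \approx -81448.0$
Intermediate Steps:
$A = 3348$ ($A = 9 \cdot 372 = 3348$)
$u = - \frac{113}{77}$ ($u = \frac{226}{-154} = 226 \left(- \frac{1}{154}\right) = - \frac{113}{77} \approx -1.4675$)
$c{\left(I \right)} = \frac{15 + I}{3348 + I}$ ($c{\left(I \right)} = \frac{I + 15}{I + 3348} = \frac{15 + I}{3348 + I}$)
$T - c{\left(u \right)} = -81448 - \frac{15 - \frac{113}{77}}{3348 - \frac{113}{77}} = -81448 - \frac{1}{\frac{257683}{77}} \cdot \frac{1042}{77} = -81448 - \frac{77}{257683} \cdot \frac{1042}{77} = -81448 - \frac{1042}{257683} = - \frac{20987766026}{257683}$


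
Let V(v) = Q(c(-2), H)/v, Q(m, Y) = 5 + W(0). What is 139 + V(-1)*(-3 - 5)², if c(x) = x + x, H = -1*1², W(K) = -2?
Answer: -53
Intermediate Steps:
H = -1 (H = -1*1 = -1)
c(x) = 2*x
Q(m, Y) = 3 (Q(m, Y) = 5 - 2 = 3)
V(v) = 3/v
139 + V(-1)*(-3 - 5)² = 139 + (3/(-1))*(-3 - 5)² = 139 + (3*(-1))*(-8)² = 139 - 3*64 = 139 - 192 = -53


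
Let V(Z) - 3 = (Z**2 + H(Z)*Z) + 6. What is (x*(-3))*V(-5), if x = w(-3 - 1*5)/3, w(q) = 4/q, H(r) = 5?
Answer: 9/2 ≈ 4.5000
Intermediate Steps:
V(Z) = 9 + Z**2 + 5*Z (V(Z) = 3 + ((Z**2 + 5*Z) + 6) = 3 + (6 + Z**2 + 5*Z) = 9 + Z**2 + 5*Z)
x = -1/6 (x = (4/(-3 - 1*5))/3 = (4/(-3 - 5))*(1/3) = (4/(-8))*(1/3) = (4*(-1/8))*(1/3) = -1/2*1/3 = -1/6 ≈ -0.16667)
(x*(-3))*V(-5) = (-1/6*(-3))*(9 + (-5)**2 + 5*(-5)) = (9 + 25 - 25)/2 = (1/2)*9 = 9/2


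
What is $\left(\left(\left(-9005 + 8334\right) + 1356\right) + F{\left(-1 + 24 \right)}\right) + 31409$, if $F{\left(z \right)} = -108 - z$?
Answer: $31963$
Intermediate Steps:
$\left(\left(\left(-9005 + 8334\right) + 1356\right) + F{\left(-1 + 24 \right)}\right) + 31409 = \left(\left(\left(-9005 + 8334\right) + 1356\right) - 131\right) + 31409 = \left(\left(-671 + 1356\right) - 131\right) + 31409 = \left(685 - 131\right) + 31409 = 554 + 31409 = 31963$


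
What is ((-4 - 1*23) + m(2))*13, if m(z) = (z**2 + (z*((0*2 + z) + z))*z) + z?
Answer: -65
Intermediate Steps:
m(z) = z + z**2 + 2*z**3 (m(z) = (z**2 + (z*((0 + z) + z))*z) + z = (z**2 + (z*(z + z))*z) + z = (z**2 + (z*(2*z))*z) + z = (z**2 + (2*z**2)*z) + z = (z**2 + 2*z**3) + z = z + z**2 + 2*z**3)
((-4 - 1*23) + m(2))*13 = ((-4 - 1*23) + 2*(1 + 2 + 2*2**2))*13 = ((-4 - 23) + 2*(1 + 2 + 2*4))*13 = (-27 + 2*(1 + 2 + 8))*13 = (-27 + 2*11)*13 = (-27 + 22)*13 = -5*13 = -65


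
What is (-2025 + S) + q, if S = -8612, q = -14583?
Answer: -25220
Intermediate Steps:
(-2025 + S) + q = (-2025 - 8612) - 14583 = -10637 - 14583 = -25220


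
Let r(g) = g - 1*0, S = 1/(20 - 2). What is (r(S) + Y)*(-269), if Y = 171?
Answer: -828251/18 ≈ -46014.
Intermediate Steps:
S = 1/18 ≈ 0.055556
r(g) = g (r(g) = g + 0 = g)
(r(S) + Y)*(-269) = (1/18 + 171)*(-269) = (3079/18)*(-269) = -828251/18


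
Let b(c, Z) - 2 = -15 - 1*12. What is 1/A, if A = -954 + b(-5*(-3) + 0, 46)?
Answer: -1/979 ≈ -0.0010215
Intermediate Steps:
b(c, Z) = -25 (b(c, Z) = 2 + (-15 - 1*12) = 2 + (-15 - 12) = 2 - 27 = -25)
A = -979 (A = -954 - 25 = -979)
1/A = 1/(-979) = -1/979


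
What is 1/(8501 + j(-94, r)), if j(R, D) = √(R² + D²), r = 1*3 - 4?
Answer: 8501/72258164 - √8837/72258164 ≈ 0.00011635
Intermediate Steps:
r = -1 (r = 3 - 4 = -1)
j(R, D) = √(D² + R²)
1/(8501 + j(-94, r)) = 1/(8501 + √((-1)² + (-94)²)) = 1/(8501 + √(1 + 8836)) = 1/(8501 + √8837)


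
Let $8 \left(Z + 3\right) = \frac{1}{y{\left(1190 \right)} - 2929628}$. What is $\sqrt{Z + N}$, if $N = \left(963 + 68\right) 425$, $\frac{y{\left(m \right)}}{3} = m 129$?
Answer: $\frac{\sqrt{10685165877787293003}}{4938196} \approx 661.95$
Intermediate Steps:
$y{\left(m \right)} = 387 m$ ($y{\left(m \right)} = 3 m 129 = 3 \cdot 129 m = 387 m$)
$N = 438175$ ($N = 1031 \cdot 425 = 438175$)
$Z = - \frac{59258353}{19752784}$ ($Z = -3 + \frac{1}{8 \left(387 \cdot 1190 - 2929628\right)} = -3 + \frac{1}{8 \left(460530 - 2929628\right)} = -3 + \frac{1}{8 \left(-2469098\right)} = -3 + \frac{1}{8} \left(- \frac{1}{2469098}\right) = -3 - \frac{1}{19752784} = - \frac{59258353}{19752784} \approx -3.0$)
$\sqrt{Z + N} = \sqrt{- \frac{59258353}{19752784} + 438175} = \sqrt{\frac{8655116870847}{19752784}} = \frac{\sqrt{10685165877787293003}}{4938196}$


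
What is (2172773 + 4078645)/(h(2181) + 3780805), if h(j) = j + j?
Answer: 6251418/3785167 ≈ 1.6516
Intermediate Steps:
h(j) = 2*j
(2172773 + 4078645)/(h(2181) + 3780805) = (2172773 + 4078645)/(2*2181 + 3780805) = 6251418/(4362 + 3780805) = 6251418/3785167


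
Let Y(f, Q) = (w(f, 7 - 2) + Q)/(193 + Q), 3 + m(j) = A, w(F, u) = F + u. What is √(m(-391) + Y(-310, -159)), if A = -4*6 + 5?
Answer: I*√10302/17 ≈ 5.9705*I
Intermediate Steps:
A = -19 (A = -24 + 5 = -19)
m(j) = -22 (m(j) = -3 - 19 = -22)
Y(f, Q) = (5 + Q + f)/(193 + Q) (Y(f, Q) = ((f + (7 - 2)) + Q)/(193 + Q) = ((f + 5) + Q)/(193 + Q) = ((5 + f) + Q)/(193 + Q) = (5 + Q + f)/(193 + Q))
√(m(-391) + Y(-310, -159)) = √(-22 + (5 - 159 - 310)/(193 - 159)) = √(-22 - 464/34) = √(-22 + (1/34)*(-464)) = √(-22 - 232/17) = √(-606/17) = I*√10302/17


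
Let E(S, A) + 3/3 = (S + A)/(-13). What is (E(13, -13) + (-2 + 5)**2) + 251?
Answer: 259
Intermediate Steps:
E(S, A) = -1 - A/13 - S/13 (E(S, A) = -1 + (S + A)/(-13) = -1 + (A + S)*(-1/13) = -1 + (-A/13 - S/13) = -1 - A/13 - S/13)
(E(13, -13) + (-2 + 5)**2) + 251 = ((-1 - 1/13*(-13) - 1/13*13) + (-2 + 5)**2) + 251 = ((-1 + 1 - 1) + 3**2) + 251 = (-1 + 9) + 251 = 8 + 251 = 259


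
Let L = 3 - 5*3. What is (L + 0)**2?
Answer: 144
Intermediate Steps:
L = -12 (L = 3 - 15 = -12)
(L + 0)**2 = (-12 + 0)**2 = (-12)**2 = 144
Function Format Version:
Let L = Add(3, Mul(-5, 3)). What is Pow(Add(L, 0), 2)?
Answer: 144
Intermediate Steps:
L = -12 (L = Add(3, -15) = -12)
Pow(Add(L, 0), 2) = Pow(Add(-12, 0), 2) = Pow(-12, 2) = 144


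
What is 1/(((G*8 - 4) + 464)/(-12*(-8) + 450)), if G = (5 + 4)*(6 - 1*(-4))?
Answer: 273/590 ≈ 0.46271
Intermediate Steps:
G = 90 (G = 9*(6 + 4) = 9*10 = 90)
1/(((G*8 - 4) + 464)/(-12*(-8) + 450)) = 1/(((90*8 - 4) + 464)/(-12*(-8) + 450)) = 1/(((720 - 4) + 464)/(96 + 450)) = 1/((716 + 464)/546) = 1/(1180*(1/546)) = 1/(590/273) = 273/590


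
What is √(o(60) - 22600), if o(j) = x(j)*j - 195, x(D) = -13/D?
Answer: 2*I*√5702 ≈ 151.02*I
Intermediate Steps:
o(j) = -208 (o(j) = (-13/j)*j - 195 = -13 - 195 = -208)
√(o(60) - 22600) = √(-208 - 22600) = √(-22808) = 2*I*√5702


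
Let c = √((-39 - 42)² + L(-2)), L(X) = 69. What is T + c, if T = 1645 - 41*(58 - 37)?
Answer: 784 + √6630 ≈ 865.42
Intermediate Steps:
T = 784 (T = 1645 - 41*21 = 1645 - 1*861 = 1645 - 861 = 784)
c = √6630 (c = √((-39 - 42)² + 69) = √((-81)² + 69) = √(6561 + 69) = √6630 ≈ 81.425)
T + c = 784 + √6630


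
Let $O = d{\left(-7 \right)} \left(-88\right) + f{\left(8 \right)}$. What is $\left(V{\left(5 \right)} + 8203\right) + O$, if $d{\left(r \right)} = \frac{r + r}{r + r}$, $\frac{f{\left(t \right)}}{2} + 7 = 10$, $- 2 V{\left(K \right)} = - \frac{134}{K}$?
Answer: $\frac{40672}{5} \approx 8134.4$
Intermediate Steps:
$V{\left(K \right)} = \frac{67}{K}$ ($V{\left(K \right)} = - \frac{\left(-134\right) \frac{1}{K}}{2} = \frac{67}{K}$)
$f{\left(t \right)} = 6$ ($f{\left(t \right)} = -14 + 2 \cdot 10 = -14 + 20 = 6$)
$d{\left(r \right)} = 1$ ($d{\left(r \right)} = \frac{2 r}{2 r} = 2 r \frac{1}{2 r} = 1$)
$O = -82$ ($O = 1 \left(-88\right) + 6 = -88 + 6 = -82$)
$\left(V{\left(5 \right)} + 8203\right) + O = \left(\frac{67}{5} + 8203\right) - 82 = \frac{41082}{5} - 82 = \frac{40672}{5}$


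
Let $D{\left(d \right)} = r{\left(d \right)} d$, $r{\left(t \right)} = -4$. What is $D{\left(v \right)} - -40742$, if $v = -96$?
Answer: $41126$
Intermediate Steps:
$D{\left(d \right)} = - 4 d$
$D{\left(v \right)} - -40742 = \left(-4\right) \left(-96\right) - -40742 = 384 + 40742 = 41126$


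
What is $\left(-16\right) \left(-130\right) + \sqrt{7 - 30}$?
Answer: $2080 + i \sqrt{23} \approx 2080.0 + 4.7958 i$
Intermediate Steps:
$\left(-16\right) \left(-130\right) + \sqrt{7 - 30} = 2080 + \sqrt{-23} = 2080 + i \sqrt{23}$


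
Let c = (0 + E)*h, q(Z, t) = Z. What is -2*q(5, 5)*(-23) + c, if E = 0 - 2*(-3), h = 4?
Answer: 254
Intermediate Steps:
E = 6 (E = 0 + 6 = 6)
c = 24 (c = (0 + 6)*4 = 6*4 = 24)
-2*q(5, 5)*(-23) + c = -2*5*(-23) + 24 = -10*(-23) + 24 = 230 + 24 = 254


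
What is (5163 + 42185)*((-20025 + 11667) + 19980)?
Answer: 550278456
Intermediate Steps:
(5163 + 42185)*((-20025 + 11667) + 19980) = 47348*(-8358 + 19980) = 47348*11622 = 550278456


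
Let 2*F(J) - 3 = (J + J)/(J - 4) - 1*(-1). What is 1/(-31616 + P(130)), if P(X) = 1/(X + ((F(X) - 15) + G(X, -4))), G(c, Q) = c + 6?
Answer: -16004/505982401 ≈ -3.1630e-5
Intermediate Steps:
G(c, Q) = 6 + c
F(J) = 2 + J/(-4 + J) (F(J) = 3/2 + ((J + J)/(J - 4) - 1*(-1))/2 = 3/2 + ((2*J)/(-4 + J) + 1)/2 = 3/2 + (2*J/(-4 + J) + 1)/2 = 3/2 + (1 + 2*J/(-4 + J))/2 = 3/2 + (½ + J/(-4 + J)) = 2 + J/(-4 + J))
P(X) = 1/(-9 + 2*X + (-8 + 3*X)/(-4 + X)) (P(X) = 1/(X + (((-8 + 3*X)/(-4 + X) - 15) + (6 + X))) = 1/(X + ((-15 + (-8 + 3*X)/(-4 + X)) + (6 + X))) = 1/(X + (-9 + X + (-8 + 3*X)/(-4 + X))) = 1/(-9 + 2*X + (-8 + 3*X)/(-4 + X)))
1/(-31616 + P(130)) = 1/(-31616 + (-4 + 130)/(2*(14 + 130² - 7*130))) = 1/(-31616 + (½)*126/(14 + 16900 - 910)) = 1/(-31616 + (½)*126/16004) = 1/(-31616 + (½)*(1/16004)*126) = 1/(-31616 + 63/16004) = 1/(-505982401/16004) = -16004/505982401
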